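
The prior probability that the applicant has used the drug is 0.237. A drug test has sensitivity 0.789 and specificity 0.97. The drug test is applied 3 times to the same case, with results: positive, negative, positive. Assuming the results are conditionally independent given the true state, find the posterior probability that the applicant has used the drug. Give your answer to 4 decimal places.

Posterior P(H) ≈ 0.9791

Let H be the event that the applicant has used the drug; start with P(H) = 0.237. P('positive'|H) = 0.789, P('positive'|¬H) = 0.03.
Update on result 1 ('positive'): P(H) ← 0.789·0.2370 / (0.789·0.2370 + 0.03·0.7630) = 0.18699/0.20988 = 0.8909.
Update on result 2 ('negative'): P(H) ← 0.211·0.8909 / (0.211·0.8909 + 0.97·0.1091) = 0.18799/0.29378 = 0.6399.
Update on result 3 ('positive'): P(H) ← 0.789·0.6399 / (0.789·0.6399 + 0.03·0.3601) = 0.50488/0.51568 = 0.9791.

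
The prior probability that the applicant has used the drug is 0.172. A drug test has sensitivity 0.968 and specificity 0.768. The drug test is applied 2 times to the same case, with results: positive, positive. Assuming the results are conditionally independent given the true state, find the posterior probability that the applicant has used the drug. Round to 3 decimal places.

Posterior P(H) ≈ 0.783

Let H be the event that the applicant has used the drug; start with P(H) = 0.172. P('positive'|H) = 0.968, P('positive'|¬H) = 0.232.
Update on result 1 ('positive'): P(H) ← 0.968·0.1720 / (0.968·0.1720 + 0.232·0.8280) = 0.16650/0.35859 = 0.4643.
Update on result 2 ('positive'): P(H) ← 0.968·0.4643 / (0.968·0.4643 + 0.232·0.5357) = 0.44945/0.57373 = 0.7834.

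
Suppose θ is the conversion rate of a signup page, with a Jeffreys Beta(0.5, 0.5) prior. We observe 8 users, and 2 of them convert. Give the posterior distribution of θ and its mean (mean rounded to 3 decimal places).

Posterior: Beta(2.5, 6.5); mean ≈ 0.278

The binomial likelihood is conjugate to the Beta prior: with 2 successes and 6 failures, the posterior is Beta(0.5+2, 0.5+6) = Beta(2.5, 6.5).
E[θ | data] = 2.5/(2.5+6.5) = 0.278.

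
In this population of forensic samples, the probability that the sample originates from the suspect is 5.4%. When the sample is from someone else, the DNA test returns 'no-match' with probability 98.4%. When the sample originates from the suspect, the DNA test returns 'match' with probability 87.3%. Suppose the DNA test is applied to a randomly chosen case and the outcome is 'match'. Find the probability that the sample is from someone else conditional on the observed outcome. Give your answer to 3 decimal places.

P(¬H | E) ≈ 0.243

Write H for 'the sample originates from the suspect'. Prior odds H:¬H = 0.054/0.946 = 0.057082. For the 'match' outcome, the likelihood ratio is 0.873/0.016 = 54.562.
Posterior odds = 0.057082 × 54.562 = 3.1146, so P(H|E) = 3.1146/(1+3.1146) = 0.757. Then P(¬H|E) = 1 − 0.757 = 0.243.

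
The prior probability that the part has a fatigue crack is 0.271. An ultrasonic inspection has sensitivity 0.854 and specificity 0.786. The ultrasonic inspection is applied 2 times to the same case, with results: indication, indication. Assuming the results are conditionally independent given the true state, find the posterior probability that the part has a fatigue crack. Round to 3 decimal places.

Let H be the event that the part has a fatigue crack; start with P(H) = 0.271. P('indication'|H) = 0.854, P('indication'|¬H) = 0.214.
Update on result 1 ('indication'): P(H) ← 0.854·0.2710 / (0.854·0.2710 + 0.214·0.7290) = 0.23143/0.38744 = 0.5973.
Update on result 2 ('indication'): P(H) ← 0.854·0.5973 / (0.854·0.5973 + 0.214·0.4027) = 0.51013/0.59630 = 0.8555.

Posterior P(H) ≈ 0.855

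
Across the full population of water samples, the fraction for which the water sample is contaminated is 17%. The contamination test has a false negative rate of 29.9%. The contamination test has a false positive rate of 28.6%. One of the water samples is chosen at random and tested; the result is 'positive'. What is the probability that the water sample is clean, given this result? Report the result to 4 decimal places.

P(¬H | E) ≈ 0.6658

Let H be the event that the water sample is contaminated. P(H) = 0.17, so P(¬H) = 0.83. With E the 'positive' result, P(E|H) = 0.701 and P(E|¬H) = 0.286.
P(E) = 0.701·0.17 + 0.286·0.83 = 0.11917 + 0.23738 = 0.35655.
By Bayes' theorem, P(H|E) = 0.11917 / 0.35655 = 0.3342. Hence P(¬H|E) = 1 − 0.3342 = 0.6658.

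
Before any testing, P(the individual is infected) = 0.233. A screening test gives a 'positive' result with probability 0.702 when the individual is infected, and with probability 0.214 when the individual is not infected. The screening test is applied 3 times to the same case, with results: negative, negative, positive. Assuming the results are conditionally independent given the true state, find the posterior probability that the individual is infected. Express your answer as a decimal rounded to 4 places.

Posterior P(H) ≈ 0.1253

Let H be the event that the individual is infected; start with P(H) = 0.233. P('positive'|H) = 0.702, P('positive'|¬H) = 0.214.
Update on result 1 ('negative'): P(H) ← 0.298·0.2330 / (0.298·0.2330 + 0.786·0.7670) = 0.069434/0.67230 = 0.1033.
Update on result 2 ('negative'): P(H) ← 0.298·0.1033 / (0.298·0.1033 + 0.786·0.8967) = 0.030777/0.73560 = 0.0418.
Update on result 3 ('positive'): P(H) ← 0.702·0.0418 / (0.702·0.0418 + 0.214·0.9582) = 0.029371/0.23442 = 0.1253.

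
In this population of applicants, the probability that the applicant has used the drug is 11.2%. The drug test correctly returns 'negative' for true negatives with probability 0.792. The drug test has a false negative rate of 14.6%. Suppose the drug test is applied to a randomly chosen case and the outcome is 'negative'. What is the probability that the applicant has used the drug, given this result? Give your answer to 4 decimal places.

Write H for 'the applicant has used the drug'. Prior odds H:¬H = 0.112/0.888 = 0.12613. For the 'negative' outcome, the likelihood ratio is 0.146/0.792 = 0.18434.
Posterior odds = 0.12613 × 0.18434 = 0.023251, so P(H|E) = 0.023251/(1+0.023251) = 0.0227.

P(H | E) ≈ 0.0227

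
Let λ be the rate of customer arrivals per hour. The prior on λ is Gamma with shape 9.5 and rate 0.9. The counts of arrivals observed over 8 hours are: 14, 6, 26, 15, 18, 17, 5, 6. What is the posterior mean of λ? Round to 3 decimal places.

Total count ∑xᵢ = 107 over n = 8 hours.
Gamma is conjugate to the Poisson likelihood: posterior is Gamma(shape = 9.5+107 = 116.5, rate = 0.9+8 = 8.9).
Posterior mean = shape/rate = 116.5/8.9 = 13.090.

Posterior mean ≈ 13.090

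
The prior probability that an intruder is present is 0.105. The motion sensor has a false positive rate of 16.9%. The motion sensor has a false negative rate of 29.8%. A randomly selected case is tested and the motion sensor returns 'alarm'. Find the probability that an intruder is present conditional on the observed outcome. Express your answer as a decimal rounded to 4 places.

Write H for 'an intruder is present'. Prior odds H:¬H = 0.105/0.895 = 0.11732. For the 'alarm' outcome, the likelihood ratio is 0.702/0.169 = 4.1538.
Posterior odds = 0.11732 × 4.1538 = 0.48732, so P(H|E) = 0.48732/(1+0.48732) = 0.3277.

P(H | E) ≈ 0.3277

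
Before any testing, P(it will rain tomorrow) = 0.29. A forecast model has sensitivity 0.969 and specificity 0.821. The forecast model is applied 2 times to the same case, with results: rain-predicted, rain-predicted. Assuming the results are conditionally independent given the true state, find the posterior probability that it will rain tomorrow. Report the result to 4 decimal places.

Let H be the event that it will rain tomorrow; start with P(H) = 0.29. P('rain-predicted'|H) = 0.969, P('rain-predicted'|¬H) = 0.179.
Update on result 1 ('rain-predicted'): P(H) ← 0.969·0.2900 / (0.969·0.2900 + 0.179·0.7100) = 0.28101/0.40810 = 0.6886.
Update on result 2 ('rain-predicted'): P(H) ← 0.969·0.6886 / (0.969·0.6886 + 0.179·0.3114) = 0.66724/0.72298 = 0.9229.

Posterior P(H) ≈ 0.9229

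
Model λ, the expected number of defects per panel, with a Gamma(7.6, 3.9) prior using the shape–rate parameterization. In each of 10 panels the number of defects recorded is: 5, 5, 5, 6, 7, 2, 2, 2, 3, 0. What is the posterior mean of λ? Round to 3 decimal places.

Posterior mean ≈ 3.209

The Poisson likelihood adds the total count to the shape and the number of exposure periods to the rate. Here ∑xᵢ = 37 and n = 10, so shape 7.6→44.6 and rate 3.9→13.9.
E[λ | data] = 44.6/13.9 = 3.209.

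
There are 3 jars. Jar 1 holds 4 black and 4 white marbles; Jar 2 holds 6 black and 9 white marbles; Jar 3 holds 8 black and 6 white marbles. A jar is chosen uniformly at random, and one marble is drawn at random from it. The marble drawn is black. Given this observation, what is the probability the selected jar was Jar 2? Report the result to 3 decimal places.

P(black|Jar 1) = 0.5; P(black|Jar 2) = 0.4; P(black|Jar 3) = 0.5714.
Prior × likelihood for each source: 0.333333·0.5=0.1667, 0.333333·0.4=0.1333, 0.333333·0.5714=0.1905. Summing gives P(black) = 0.49048.
P(Jar 2 | black) = 0.1333 / 0.49048 = 0.272.

Posterior probability ≈ 0.272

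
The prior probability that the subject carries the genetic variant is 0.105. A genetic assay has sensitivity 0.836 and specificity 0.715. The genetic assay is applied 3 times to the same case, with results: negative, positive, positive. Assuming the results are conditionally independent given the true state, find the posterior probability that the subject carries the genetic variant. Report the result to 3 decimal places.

Posterior P(H) ≈ 0.188

With H the event that the subject carries the genetic variant, the joint likelihood of the observed sequence is P(data|H) = 0.164·0.836·0.836 = 0.11462 and P(data|¬H) = 0.715·0.285·0.285 = 0.058076.
Bayes: P(H|data) = 0.105·0.11462 / (0.105·0.11462 + 0.895·0.058076) = 0.012035/0.064013 = 0.1880.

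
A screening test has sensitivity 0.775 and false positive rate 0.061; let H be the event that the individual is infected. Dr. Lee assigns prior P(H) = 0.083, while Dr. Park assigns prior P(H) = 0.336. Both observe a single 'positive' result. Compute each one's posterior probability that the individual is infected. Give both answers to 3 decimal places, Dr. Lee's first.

Dr. Lee: 0.535; Dr. Park: 0.865

P('+'|H) = 0.775, P('+'|¬H) = 0.061.
Dr. Lee: numerator 0.775·0.083 = 0.064325; evidence = 0.064325+0.061·0.917 = 0.12026; posterior = 0.535.
Dr. Park: numerator 0.775·0.336 = 0.26040; evidence = 0.26040+0.061·0.664 = 0.30090; posterior = 0.865.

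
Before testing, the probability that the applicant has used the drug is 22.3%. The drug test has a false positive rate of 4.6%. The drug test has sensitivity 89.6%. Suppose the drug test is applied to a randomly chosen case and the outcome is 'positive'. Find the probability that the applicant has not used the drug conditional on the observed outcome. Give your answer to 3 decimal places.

Let H be the event that the applicant has used the drug. P(H) = 0.223, so P(¬H) = 0.777. With E the 'positive' result, P(E|H) = 0.896 and P(E|¬H) = 0.046.
P(E) = 0.896·0.223 + 0.046·0.777 = 0.19981 + 0.035742 = 0.23555.
By Bayes' theorem, P(H|E) = 0.19981 / 0.23555 = 0.848. Hence P(¬H|E) = 1 − 0.848 = 0.152.

P(¬H | E) ≈ 0.152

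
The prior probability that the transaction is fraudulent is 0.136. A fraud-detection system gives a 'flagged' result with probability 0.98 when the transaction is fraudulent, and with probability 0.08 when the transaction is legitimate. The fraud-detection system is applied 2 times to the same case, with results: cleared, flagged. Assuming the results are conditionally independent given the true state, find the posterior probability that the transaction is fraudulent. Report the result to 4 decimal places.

Posterior P(H) ≈ 0.0402

Let H be the event that the transaction is fraudulent; start with P(H) = 0.136. P('flagged'|H) = 0.98, P('flagged'|¬H) = 0.08.
Update on result 1 ('cleared'): P(H) ← 0.02·0.1360 / (0.02·0.1360 + 0.92·0.8640) = 0.0027200/0.79760 = 0.0034.
Update on result 2 ('flagged'): P(H) ← 0.98·0.0034 / (0.98·0.0034 + 0.08·0.9966) = 0.0033420/0.083069 = 0.0402.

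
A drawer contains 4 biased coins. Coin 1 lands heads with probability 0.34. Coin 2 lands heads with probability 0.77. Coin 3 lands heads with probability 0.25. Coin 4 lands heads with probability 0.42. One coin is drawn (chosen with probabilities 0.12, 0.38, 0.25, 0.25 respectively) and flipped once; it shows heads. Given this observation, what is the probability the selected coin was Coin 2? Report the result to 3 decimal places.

P(heads|C1) = 0.34; P(heads|C2) = 0.77; P(heads|C3) = 0.25; P(heads|C4) = 0.42.
Prior × likelihood for each source: 0.12·0.34=0.04080, 0.38·0.77=0.2926, 0.25·0.25=0.06250, 0.25·0.42=0.1050. Summing gives P(heads) = 0.50090.
P(Coin 2 | heads) = 0.2926 / 0.50090 = 0.584.

Posterior probability ≈ 0.584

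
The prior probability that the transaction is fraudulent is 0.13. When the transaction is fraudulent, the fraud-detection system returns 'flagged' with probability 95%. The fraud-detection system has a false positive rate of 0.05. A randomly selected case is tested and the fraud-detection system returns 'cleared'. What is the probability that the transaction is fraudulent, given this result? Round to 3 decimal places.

P(H | E) ≈ 0.008

Let H be the event that the transaction is fraudulent. P(H) = 0.13, so P(¬H) = 0.87. With E the 'cleared' result, P(E|H) = 0.05 and P(E|¬H) = 0.95.
P(E) = 0.05·0.13 + 0.95·0.87 = 0.0065000 + 0.82650 = 0.83300.
By Bayes' theorem, P(H|E) = 0.0065000 / 0.83300 = 0.008.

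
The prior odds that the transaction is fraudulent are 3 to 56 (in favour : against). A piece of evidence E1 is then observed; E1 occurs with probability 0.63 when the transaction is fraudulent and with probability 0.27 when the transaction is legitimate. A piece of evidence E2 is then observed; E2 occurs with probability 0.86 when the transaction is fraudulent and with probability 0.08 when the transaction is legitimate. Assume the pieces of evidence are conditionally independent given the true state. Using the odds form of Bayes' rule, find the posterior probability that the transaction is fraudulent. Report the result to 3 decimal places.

Posterior probability ≈ 0.573

Prior odds = 3/56 = 0.053571. In log-odds, ln(0.053571) = -2.9267.
Add log likelihood ratios: ln(2.3333) + ln(10.750) = 3.2222.
Posterior log-odds = 0.29546, so posterior odds = exp(0.29546) = 1.3437. Converting, P(H|E) = 1.3437/2.3438 = 0.573.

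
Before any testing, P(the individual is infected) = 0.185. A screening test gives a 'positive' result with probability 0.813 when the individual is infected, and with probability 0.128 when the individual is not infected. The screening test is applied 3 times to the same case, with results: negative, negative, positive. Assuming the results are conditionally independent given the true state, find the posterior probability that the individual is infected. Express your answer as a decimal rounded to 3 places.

Posterior P(H) ≈ 0.062

With H the event that the individual is infected, the joint likelihood of the observed sequence is P(data|H) = 0.187·0.187·0.813 = 0.028430 and P(data|¬H) = 0.872·0.872·0.128 = 0.097329.
Bayes: P(H|data) = 0.185·0.028430 / (0.185·0.028430 + 0.815·0.097329) = 0.0052595/0.084583 = 0.0622.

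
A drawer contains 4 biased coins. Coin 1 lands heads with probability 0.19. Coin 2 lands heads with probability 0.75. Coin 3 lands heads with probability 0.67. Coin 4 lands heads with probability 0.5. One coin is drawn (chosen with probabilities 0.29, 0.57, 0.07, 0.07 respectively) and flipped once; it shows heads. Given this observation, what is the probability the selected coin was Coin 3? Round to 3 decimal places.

P(heads|C1) = 0.19; P(heads|C2) = 0.75; P(heads|C3) = 0.67; P(heads|C4) = 0.5.
Prior × likelihood for each source: 0.29·0.19=0.05510, 0.57·0.75=0.4275, 0.07·0.67=0.04690, 0.07·0.5=0.03500. Summing gives P(heads) = 0.56450.
P(Coin 3 | heads) = 0.04690 / 0.56450 = 0.083.

Posterior probability ≈ 0.083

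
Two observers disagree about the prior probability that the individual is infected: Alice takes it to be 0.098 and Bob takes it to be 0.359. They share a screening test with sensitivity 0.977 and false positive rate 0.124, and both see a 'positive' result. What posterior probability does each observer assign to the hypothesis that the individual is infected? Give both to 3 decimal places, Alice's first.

Alice: 0.461; Bob: 0.815

P('+'|H) = 0.977, P('+'|¬H) = 0.124.
Alice: numerator 0.977·0.098 = 0.095746; evidence = 0.095746+0.124·0.902 = 0.20759; posterior = 0.461.
Bob: numerator 0.977·0.359 = 0.35074; evidence = 0.35074+0.124·0.641 = 0.43023; posterior = 0.815.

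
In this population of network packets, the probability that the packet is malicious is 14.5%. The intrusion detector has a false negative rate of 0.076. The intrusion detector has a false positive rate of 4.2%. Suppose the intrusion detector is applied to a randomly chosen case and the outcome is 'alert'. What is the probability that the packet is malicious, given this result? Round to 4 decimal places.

Write H for 'the packet is malicious'. Prior odds H:¬H = 0.145/0.855 = 0.16959. For the 'alert' outcome, the likelihood ratio is 0.924/0.042 = 22.000.
Posterior odds = 0.16959 × 22.000 = 3.7310, so P(H|E) = 3.7310/(1+3.7310) = 0.7886.

P(H | E) ≈ 0.7886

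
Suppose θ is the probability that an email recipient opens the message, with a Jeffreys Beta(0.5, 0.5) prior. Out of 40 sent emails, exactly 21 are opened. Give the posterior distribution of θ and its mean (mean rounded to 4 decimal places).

Posterior: Beta(21.5, 19.5); mean ≈ 0.5244

Observing 21 successes and 19 failures updates Beta(0.5, 0.5) by adding the success and failure counts to the two shape parameters: α = 0.5+21 = 21.5, β = 0.5+19 = 19.5.
E[θ | data] = 21.5/(21.5+19.5) = 0.5244.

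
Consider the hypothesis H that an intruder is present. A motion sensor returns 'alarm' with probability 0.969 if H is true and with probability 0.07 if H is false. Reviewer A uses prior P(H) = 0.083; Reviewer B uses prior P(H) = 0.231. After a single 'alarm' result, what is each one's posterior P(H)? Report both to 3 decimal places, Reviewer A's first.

The likelihood ratio for an 'alarm' result is 0.969/0.07 = 13.843.
Reviewer A: prior odds 0.083/0.917 = 0.090513; posterior odds 1.2530; posterior probability 0.556.
Reviewer B: prior odds 0.231/0.769 = 0.30039; posterior odds 4.1583; posterior probability 0.806.

Reviewer A: 0.556; Reviewer B: 0.806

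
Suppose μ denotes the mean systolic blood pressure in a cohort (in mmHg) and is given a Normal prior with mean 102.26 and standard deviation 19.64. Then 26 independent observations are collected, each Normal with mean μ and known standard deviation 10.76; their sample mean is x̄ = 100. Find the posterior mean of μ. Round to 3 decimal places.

With known σ, the Normal prior is conjugate. Weight on the data is w = (n/σ²)/(n/σ² + 1/τ₀²) = 0.224568/(0.224568+0.00259249) = 0.98859.
Posterior mean = w·x̄ + (1−w)·μ₀ = 0.98859·100 + 0.011413·102.26 = 100.026.

Posterior mean ≈ 100.026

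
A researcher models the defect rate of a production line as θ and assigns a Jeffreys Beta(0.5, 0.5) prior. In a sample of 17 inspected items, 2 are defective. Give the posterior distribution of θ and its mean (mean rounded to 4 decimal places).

Posterior: Beta(2.5, 15.5); mean ≈ 0.1389

The binomial likelihood is conjugate to the Beta prior: with 2 successes and 15 failures, the posterior is Beta(0.5+2, 0.5+15) = Beta(2.5, 15.5).
E[θ | data] = 2.5/(2.5+15.5) = 0.1389.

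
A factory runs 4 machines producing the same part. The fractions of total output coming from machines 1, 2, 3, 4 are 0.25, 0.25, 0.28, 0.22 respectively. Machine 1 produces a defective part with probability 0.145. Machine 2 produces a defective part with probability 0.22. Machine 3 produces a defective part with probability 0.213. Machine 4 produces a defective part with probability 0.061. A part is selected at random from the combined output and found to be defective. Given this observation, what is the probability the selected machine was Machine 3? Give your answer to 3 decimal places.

Posterior probability ≈ 0.363

Tabulate prior·likelihood by source: [1] prior 0.25, lik 0.145, product 0.03625; [2] prior 0.25, lik 0.22, product 0.05500; [3] prior 0.28, lik 0.213, product 0.05964; [4] prior 0.22, lik 0.061, product 0.01342.
Normalizing constant = 0.16431; the posterior for Machine 3 is its product over the sum, 0.05964/0.16431 = 0.363.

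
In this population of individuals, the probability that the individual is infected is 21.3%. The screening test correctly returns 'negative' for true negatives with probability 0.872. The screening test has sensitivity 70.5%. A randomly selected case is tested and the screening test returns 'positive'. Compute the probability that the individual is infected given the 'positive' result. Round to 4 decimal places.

Let H be the event that the individual is infected. P(H) = 0.213, so P(¬H) = 0.787. With E the 'positive' result, P(E|H) = 0.705 and P(E|¬H) = 0.128.
P(E) = 0.705·0.213 + 0.128·0.787 = 0.15016 + 0.10074 = 0.25090.
By Bayes' theorem, P(H|E) = 0.15016 / 0.25090 = 0.5985.

P(H | E) ≈ 0.5985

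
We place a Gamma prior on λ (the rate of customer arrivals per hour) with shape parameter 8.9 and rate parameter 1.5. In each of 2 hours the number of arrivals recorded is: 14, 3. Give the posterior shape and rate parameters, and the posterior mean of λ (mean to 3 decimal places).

Posterior: Gamma(shape=25.9, rate=3.5); mean ≈ 7.400

Total count ∑xᵢ = 17 over n = 2 hours.
Gamma is conjugate to the Poisson likelihood: posterior is Gamma(shape = 8.9+17 = 25.9, rate = 1.5+2 = 3.5).
E[λ | data] = 25.9/3.5 = 7.400.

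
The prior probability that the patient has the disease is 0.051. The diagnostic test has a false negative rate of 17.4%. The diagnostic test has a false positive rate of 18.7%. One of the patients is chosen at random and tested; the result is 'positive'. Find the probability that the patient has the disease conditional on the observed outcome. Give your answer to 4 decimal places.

P(H | E) ≈ 0.1918

Let H be the event that the patient has the disease. P(H) = 0.051, so P(¬H) = 0.949. With E the 'positive' result, P(E|H) = 0.826 and P(E|¬H) = 0.187.
P(E) = 0.826·0.051 + 0.187·0.949 = 0.042126 + 0.17746 = 0.21959.
By Bayes' theorem, P(H|E) = 0.042126 / 0.21959 = 0.1918.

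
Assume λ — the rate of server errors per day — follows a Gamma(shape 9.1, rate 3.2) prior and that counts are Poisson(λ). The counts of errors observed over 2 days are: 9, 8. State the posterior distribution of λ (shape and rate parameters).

Total count ∑xᵢ = 17 over n = 2 days.
Gamma is conjugate to the Poisson likelihood: posterior is Gamma(shape = 9.1+17 = 26.1, rate = 3.2+2 = 5.2).

Posterior: Gamma(shape=26.1, rate=5.2)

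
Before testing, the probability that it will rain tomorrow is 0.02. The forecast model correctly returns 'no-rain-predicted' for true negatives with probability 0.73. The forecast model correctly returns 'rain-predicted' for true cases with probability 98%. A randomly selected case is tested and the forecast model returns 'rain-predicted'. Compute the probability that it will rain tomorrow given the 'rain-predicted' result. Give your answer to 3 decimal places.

Let H be the event that it will rain tomorrow. P(H) = 0.02, so P(¬H) = 0.98. With E the 'rain-predicted' result, P(E|H) = 0.98 and P(E|¬H) = 0.27.
P(E) = 0.98·0.02 + 0.27·0.98 = 0.019600 + 0.26460 = 0.28420.
By Bayes' theorem, P(H|E) = 0.019600 / 0.28420 = 0.069.

P(H | E) ≈ 0.069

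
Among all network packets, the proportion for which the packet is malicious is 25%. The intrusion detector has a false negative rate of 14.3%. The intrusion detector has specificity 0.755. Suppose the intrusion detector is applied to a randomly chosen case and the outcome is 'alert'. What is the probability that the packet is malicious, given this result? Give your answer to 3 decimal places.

P(H | E) ≈ 0.538

Write H for 'the packet is malicious'. Prior odds H:¬H = 0.25/0.75 = 0.33333. For the 'alert' outcome, the likelihood ratio is 0.857/0.245 = 3.4980.
Posterior odds = 0.33333 × 3.4980 = 1.1660, so P(H|E) = 1.1660/(1+1.1660) = 0.538.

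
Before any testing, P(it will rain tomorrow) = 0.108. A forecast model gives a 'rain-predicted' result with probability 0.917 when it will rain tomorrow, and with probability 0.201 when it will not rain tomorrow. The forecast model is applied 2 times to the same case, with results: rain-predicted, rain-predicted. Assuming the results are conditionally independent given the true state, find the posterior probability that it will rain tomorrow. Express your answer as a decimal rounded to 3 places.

Posterior P(H) ≈ 0.716

With H the event that it will rain tomorrow, the joint likelihood of the observed sequence is P(data|H) = 0.917·0.917 = 0.84089 and P(data|¬H) = 0.201·0.201 = 0.040401.
Bayes: P(H|data) = 0.108·0.84089 / (0.108·0.84089 + 0.892·0.040401) = 0.090816/0.12685 = 0.7159.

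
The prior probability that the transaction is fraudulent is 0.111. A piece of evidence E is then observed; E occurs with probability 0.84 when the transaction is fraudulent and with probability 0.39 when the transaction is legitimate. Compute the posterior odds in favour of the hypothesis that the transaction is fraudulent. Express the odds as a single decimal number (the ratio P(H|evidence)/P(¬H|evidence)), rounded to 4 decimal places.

Prior odds = 0.111/(1−0.111) = 0.12486. In log-odds, ln(0.12486) = -2.0806.
Add log likelihood ratio: ln(2.1538) = 0.76726.
Posterior log-odds = -1.3133, so posterior odds = exp(-1.3133) = 0.26893.

Posterior odds ≈ 0.2689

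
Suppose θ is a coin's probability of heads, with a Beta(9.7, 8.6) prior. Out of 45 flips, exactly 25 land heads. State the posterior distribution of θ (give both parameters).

Posterior: Beta(34.7, 28.6)

The binomial likelihood is conjugate to the Beta prior: with 25 successes and 20 failures, the posterior is Beta(9.7+25, 8.6+20) = Beta(34.7, 28.6).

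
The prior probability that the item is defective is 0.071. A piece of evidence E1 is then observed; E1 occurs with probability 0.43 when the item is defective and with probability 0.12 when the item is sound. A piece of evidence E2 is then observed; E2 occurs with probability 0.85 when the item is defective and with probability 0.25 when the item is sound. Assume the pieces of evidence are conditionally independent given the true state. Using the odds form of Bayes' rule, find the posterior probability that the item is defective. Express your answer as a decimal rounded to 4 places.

Posterior probability ≈ 0.4822

Prior odds = 0.071/(1−0.071) = 0.076426.
Likelihood ratio for E1 = 0.43/0.12 = 3.5833.
Likelihood ratio for E2 = 0.85/0.25 = 3.4000.
Posterior odds = prior odds × LR₁ × LR₂ = 0.93113.
Posterior probability = odds/(1+odds) = 0.93113/1.9311 = 0.4822.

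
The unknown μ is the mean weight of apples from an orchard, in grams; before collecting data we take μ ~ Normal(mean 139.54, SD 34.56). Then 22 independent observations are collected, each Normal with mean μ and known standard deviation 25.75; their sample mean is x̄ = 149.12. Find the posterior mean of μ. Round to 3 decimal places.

Prior precision 1/τ₀² = 1/34.56² = 0.00083724; data precision n/σ² = 22/25.75² = 0.0331794.
Posterior precision = 0.00083724 + 0.0331794 = 0.0340166.
Posterior mean = (0.00083724·139.54 + 0.0331794·149.12) / 0.0340166 = 148.884.

Posterior mean ≈ 148.884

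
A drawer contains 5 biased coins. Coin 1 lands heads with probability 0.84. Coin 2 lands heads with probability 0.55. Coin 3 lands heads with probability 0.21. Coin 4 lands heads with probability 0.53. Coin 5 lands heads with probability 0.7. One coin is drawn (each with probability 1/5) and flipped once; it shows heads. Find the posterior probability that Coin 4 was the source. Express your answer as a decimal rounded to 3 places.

Posterior probability ≈ 0.187

Tabulate prior·likelihood by source: [1] prior 0.2, lik 0.84, product 0.1680; [2] prior 0.2, lik 0.55, product 0.1100; [3] prior 0.2, lik 0.21, product 0.04200; [4] prior 0.2, lik 0.53, product 0.1060; [5] prior 0.2, lik 0.7, product 0.1400.
Normalizing constant = 0.56600; the posterior for Coin 4 is its product over the sum, 0.1060/0.56600 = 0.187.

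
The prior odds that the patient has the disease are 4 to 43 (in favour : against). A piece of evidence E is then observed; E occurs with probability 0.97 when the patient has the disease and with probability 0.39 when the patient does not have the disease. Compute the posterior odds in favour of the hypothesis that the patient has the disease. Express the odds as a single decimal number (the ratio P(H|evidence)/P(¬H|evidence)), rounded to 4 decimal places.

Prior odds = 4/43 = 0.093023.
Likelihood ratio for E = 0.97/0.39 = 2.4872.
Posterior odds = prior odds × LR = 0.23137.

Posterior odds ≈ 0.2314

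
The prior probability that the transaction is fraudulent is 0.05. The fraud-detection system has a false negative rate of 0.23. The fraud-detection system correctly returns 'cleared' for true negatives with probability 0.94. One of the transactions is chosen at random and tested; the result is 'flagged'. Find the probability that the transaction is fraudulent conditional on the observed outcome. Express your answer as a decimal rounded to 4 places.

Write H for 'the transaction is fraudulent'. Prior odds H:¬H = 0.05/0.95 = 0.052632. For the 'flagged' outcome, the likelihood ratio is 0.77/0.06 = 12.833.
Posterior odds = 0.052632 × 12.833 = 0.67544, so P(H|E) = 0.67544/(1+0.67544) = 0.4031.

P(H | E) ≈ 0.4031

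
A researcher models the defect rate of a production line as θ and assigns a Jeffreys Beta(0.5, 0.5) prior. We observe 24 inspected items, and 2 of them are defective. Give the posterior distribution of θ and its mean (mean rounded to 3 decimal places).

Posterior: Beta(2.5, 22.5); mean ≈ 0.100

Observing 2 successes and 22 failures updates Beta(0.5, 0.5) by adding the success and failure counts to the two shape parameters: α = 0.5+2 = 2.5, β = 0.5+22 = 22.5.
E[θ | data] = 2.5/(2.5+22.5) = 0.100.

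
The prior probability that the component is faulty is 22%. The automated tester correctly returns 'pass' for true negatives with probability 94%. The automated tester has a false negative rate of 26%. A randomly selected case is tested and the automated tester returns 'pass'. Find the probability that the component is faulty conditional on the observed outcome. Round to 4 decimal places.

Write H for 'the component is faulty'. Prior odds H:¬H = 0.22/0.78 = 0.28205. For the 'pass' outcome, the likelihood ratio is 0.26/0.94 = 0.27660.
Posterior odds = 0.28205 × 0.27660 = 0.078014, so P(H|E) = 0.078014/(1+0.078014) = 0.0724.

P(H | E) ≈ 0.0724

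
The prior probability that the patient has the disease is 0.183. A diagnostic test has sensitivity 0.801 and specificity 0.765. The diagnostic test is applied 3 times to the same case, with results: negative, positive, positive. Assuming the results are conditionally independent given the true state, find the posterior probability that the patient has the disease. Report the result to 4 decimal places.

With H the event that the patient has the disease, the joint likelihood of the observed sequence is P(data|H) = 0.199·0.801·0.801 = 0.12768 and P(data|¬H) = 0.765·0.235·0.235 = 0.042247.
Bayes: P(H|data) = 0.183·0.12768 / (0.183·0.12768 + 0.817·0.042247) = 0.023365/0.057881 = 0.4037.

Posterior P(H) ≈ 0.4037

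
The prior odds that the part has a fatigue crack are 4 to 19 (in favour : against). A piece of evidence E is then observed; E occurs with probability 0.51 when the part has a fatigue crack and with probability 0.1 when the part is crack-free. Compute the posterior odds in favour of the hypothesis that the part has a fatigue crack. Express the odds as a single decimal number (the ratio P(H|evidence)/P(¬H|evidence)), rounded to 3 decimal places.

Posterior odds ≈ 1.074

Prior odds = 4/19 = 0.21053.
Likelihood ratio for E = 0.51/0.1 = 5.1000.
Posterior odds = prior odds × LR = 1.0737.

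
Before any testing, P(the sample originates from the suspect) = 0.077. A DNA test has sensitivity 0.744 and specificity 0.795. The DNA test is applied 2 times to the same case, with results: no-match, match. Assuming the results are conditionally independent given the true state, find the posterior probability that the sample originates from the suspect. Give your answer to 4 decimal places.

With H the event that the sample originates from the suspect, the joint likelihood of the observed sequence is P(data|H) = 0.256·0.744 = 0.19046 and P(data|¬H) = 0.795·0.205 = 0.16298.
Bayes: P(H|data) = 0.077·0.19046 / (0.077·0.19046 + 0.923·0.16298) = 0.014666/0.16509 = 0.0888.

Posterior P(H) ≈ 0.0888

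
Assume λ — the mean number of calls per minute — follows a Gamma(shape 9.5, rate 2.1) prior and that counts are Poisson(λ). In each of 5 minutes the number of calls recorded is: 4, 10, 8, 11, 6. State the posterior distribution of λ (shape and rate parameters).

Total count ∑xᵢ = 39 over n = 5 minutes.
Gamma is conjugate to the Poisson likelihood: posterior is Gamma(shape = 9.5+39 = 48.5, rate = 2.1+5 = 7.1).

Posterior: Gamma(shape=48.5, rate=7.1)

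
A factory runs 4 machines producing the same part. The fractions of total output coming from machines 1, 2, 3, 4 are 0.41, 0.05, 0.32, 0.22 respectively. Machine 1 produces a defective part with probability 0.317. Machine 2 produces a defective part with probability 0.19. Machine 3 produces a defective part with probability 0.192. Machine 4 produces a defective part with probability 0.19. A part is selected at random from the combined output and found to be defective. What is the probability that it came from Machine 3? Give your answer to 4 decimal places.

Posterior probability ≈ 0.2531

P(defective|M1) = 0.317; P(defective|M2) = 0.19; P(defective|M3) = 0.192; P(defective|M4) = 0.19.
Prior × likelihood for each source: 0.41·0.317=0.1300, 0.05·0.19=0.009500, 0.32·0.192=0.06144, 0.22·0.19=0.04180. Summing gives P(defective) = 0.24271.
P(Machine 3 | defective) = 0.06144 / 0.24271 = 0.2531.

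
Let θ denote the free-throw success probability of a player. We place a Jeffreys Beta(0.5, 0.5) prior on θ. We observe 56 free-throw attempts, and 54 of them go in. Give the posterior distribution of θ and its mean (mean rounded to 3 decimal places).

The binomial likelihood is conjugate to the Beta prior: with 54 successes and 2 failures, the posterior is Beta(0.5+54, 0.5+2) = Beta(54.5, 2.5).
E[θ | data] = 54.5/(54.5+2.5) = 0.956.

Posterior: Beta(54.5, 2.5); mean ≈ 0.956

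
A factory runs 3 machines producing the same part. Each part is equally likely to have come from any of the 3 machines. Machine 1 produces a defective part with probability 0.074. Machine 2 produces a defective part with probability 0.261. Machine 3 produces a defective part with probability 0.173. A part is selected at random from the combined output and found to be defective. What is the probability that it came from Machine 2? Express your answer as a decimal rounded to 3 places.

Tabulate prior·likelihood by source: [1] prior 0.333333, lik 0.074, product 0.02467; [2] prior 0.333333, lik 0.261, product 0.08700; [3] prior 0.333333, lik 0.173, product 0.05767.
Normalizing constant = 0.16933; the posterior for Machine 2 is its product over the sum, 0.08700/0.16933 = 0.514.

Posterior probability ≈ 0.514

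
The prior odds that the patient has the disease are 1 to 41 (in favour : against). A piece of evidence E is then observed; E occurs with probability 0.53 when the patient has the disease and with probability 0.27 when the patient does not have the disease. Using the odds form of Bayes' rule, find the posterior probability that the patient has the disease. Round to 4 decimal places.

Prior odds = 1/41 = 0.024390. In log-odds, ln(0.024390) = -3.7136.
Add log likelihood ratio: ln(1.9630) = 0.67446.
Posterior log-odds = -3.0391, so posterior odds = exp(-3.0391) = 0.047877. Converting, P(H|E) = 0.047877/1.0479 = 0.0457.

Posterior probability ≈ 0.0457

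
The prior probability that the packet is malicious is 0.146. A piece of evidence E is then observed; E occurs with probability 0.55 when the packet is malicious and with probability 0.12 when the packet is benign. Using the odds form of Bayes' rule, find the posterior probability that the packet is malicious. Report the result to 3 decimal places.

Posterior probability ≈ 0.439

Prior odds = 0.146/(1−0.146) = 0.17096.
Likelihood ratio for E = 0.55/0.12 = 4.5833.
Posterior odds = prior odds × LR = 0.78357.
Posterior probability = odds/(1+odds) = 0.78357/1.7836 = 0.439.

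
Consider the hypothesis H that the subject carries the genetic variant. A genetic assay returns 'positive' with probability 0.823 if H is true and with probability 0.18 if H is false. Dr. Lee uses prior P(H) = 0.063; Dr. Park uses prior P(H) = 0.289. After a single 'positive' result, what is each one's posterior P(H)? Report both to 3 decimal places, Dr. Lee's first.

Dr. Lee: 0.235; Dr. Park: 0.650

P('+'|H) = 0.823, P('+'|¬H) = 0.18.
Dr. Lee: numerator 0.823·0.063 = 0.051849; evidence = 0.051849+0.18·0.937 = 0.22051; posterior = 0.235.
Dr. Park: numerator 0.823·0.289 = 0.23785; evidence = 0.23785+0.18·0.711 = 0.36583; posterior = 0.650.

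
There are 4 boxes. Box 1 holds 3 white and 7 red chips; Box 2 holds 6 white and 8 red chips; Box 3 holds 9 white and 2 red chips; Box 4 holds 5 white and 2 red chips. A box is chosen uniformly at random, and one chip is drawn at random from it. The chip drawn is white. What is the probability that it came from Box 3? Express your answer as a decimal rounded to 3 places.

Posterior probability ≈ 0.362

P(white|Box 1) = 0.3; P(white|Box 2) = 0.4286; P(white|Box 3) = 0.8182; P(white|Box 4) = 0.7143.
Prior × likelihood for each source: 0.25·0.3=0.07500, 0.25·0.4286=0.1071, 0.25·0.8182=0.2045, 0.25·0.7143=0.1786. Summing gives P(white) = 0.56526.
P(Box 3 | white) = 0.2045 / 0.56526 = 0.362.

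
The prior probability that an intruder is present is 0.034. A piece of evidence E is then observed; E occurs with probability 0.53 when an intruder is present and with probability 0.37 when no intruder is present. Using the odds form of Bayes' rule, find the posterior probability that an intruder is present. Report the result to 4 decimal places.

Prior odds = 0.034/(1−0.034) = 0.035197. In log-odds, ln(0.035197) = -3.3468.
Add log likelihood ratio: ln(1.4324) = 0.35937.
Posterior log-odds = -2.9874, so posterior odds = exp(-2.9874) = 0.050417. Converting, P(H|E) = 0.050417/1.0504 = 0.0480.

Posterior probability ≈ 0.0480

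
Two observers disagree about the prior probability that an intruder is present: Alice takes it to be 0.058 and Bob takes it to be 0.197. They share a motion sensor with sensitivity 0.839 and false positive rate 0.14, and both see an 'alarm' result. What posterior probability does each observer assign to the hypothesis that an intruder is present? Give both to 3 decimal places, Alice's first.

The likelihood ratio for an 'alarm' result is 0.839/0.14 = 5.9929.
Alice: prior odds 0.058/0.942 = 0.061571; posterior odds 0.36899; posterior probability 0.270.
Bob: prior odds 0.197/0.803 = 0.24533; posterior odds 1.4702; posterior probability 0.595.

Alice: 0.270; Bob: 0.595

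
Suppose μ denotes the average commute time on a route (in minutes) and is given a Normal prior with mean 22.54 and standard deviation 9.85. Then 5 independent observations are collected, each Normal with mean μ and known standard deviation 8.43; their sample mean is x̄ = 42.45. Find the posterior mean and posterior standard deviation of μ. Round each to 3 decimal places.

Posterior mean ≈ 39.906; posterior SD ≈ 3.521

Prior precision 1/τ₀² = 1/9.85² = 0.0103069; data precision n/σ² = 5/8.43² = 0.0703582.
Posterior precision = 0.0103069 + 0.0703582 = 0.0806651, giving posterior SD = 1/√0.0806651 = 3.521.
Posterior mean = (0.0103069·22.54 + 0.0703582·42.45) / 0.0806651 = 39.906.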